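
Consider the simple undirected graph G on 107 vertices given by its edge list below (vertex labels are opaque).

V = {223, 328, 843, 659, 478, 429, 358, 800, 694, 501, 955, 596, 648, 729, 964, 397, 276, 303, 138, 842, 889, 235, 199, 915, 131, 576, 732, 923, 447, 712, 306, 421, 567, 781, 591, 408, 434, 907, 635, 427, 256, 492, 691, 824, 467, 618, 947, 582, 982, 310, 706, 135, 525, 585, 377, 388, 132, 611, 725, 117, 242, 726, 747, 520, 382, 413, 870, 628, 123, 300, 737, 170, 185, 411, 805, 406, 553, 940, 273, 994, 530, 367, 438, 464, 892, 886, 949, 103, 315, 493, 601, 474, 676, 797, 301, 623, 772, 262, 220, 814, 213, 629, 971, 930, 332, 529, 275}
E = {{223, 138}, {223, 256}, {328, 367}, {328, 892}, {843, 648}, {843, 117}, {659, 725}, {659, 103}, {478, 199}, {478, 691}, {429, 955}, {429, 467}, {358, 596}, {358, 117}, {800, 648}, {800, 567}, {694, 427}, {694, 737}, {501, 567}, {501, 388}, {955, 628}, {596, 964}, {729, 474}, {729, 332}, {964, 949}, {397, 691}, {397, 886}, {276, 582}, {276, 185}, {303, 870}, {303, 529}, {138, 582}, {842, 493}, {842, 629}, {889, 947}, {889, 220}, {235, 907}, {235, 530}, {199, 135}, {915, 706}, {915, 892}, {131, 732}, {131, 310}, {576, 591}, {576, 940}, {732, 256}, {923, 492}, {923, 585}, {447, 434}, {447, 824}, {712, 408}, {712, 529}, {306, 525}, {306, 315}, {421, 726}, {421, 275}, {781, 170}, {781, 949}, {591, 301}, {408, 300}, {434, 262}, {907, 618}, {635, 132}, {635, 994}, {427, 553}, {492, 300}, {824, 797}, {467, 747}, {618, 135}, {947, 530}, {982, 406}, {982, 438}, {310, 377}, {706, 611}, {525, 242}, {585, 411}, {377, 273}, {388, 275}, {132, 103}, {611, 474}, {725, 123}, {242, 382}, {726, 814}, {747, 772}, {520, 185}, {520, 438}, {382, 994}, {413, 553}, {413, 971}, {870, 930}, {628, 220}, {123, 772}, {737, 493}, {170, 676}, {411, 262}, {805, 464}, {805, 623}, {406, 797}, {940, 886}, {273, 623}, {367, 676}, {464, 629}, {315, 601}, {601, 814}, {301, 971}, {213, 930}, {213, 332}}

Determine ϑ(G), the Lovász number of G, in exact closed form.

N(406) = {982, 797}, |N(406)| = 2.
N(275) = {421, 388}, |N(275)| = 2.
N(397) = {691, 886}, |N(397)| = 2.
Vertex 676 has 2 neighbors: 170, 367.
Every vertex has degree 2 (N=107); connected 2-regular on 107 ⇒ C_{107}.
Distinct eigenvalues (to 6 d.p.): [2.0, 1.996553, 1.986223, 1.969046, 1.945082, 1.914413, 1.877144, 1.833404, 1.783344, 1.727137, 1.664975, 1.597075, 1.523668, 1.44501, 1.36137, 1.273037, 1.180316, 1.083526, 0.983001, 0.879087, 0.772143, 0.662537, 0.550647, 0.43686, 0.321566, 0.205163, 0.088054, -0.02936, -0.146672, -0.263478, -0.379376, -0.493966, -0.606854, -0.717649, -0.825971, -0.931446, -1.033709, -1.132409, -1.227206, -1.317772, -1.403795, -1.484979, -1.561044, -1.631728, -1.696787, -1.755997, -1.809154, -1.856074, -1.896596, -1.930579, -1.957908, -1.978487, -1.992247, -1.999138].
−107·(-2*cos(pi/107)) / ((2)−(-2*cos(pi/107))) = 107*cos(pi/107)/(cos(pi/107) + 1) = ϑ(G).
≈ 53.48847 (to 5 d.p.).
α=53, χ(Ḡ)=54; ϑ=107*cos(pi/107)/(cos(pi/107) + 1) lies between (both strict).

107*cos(pi/107)/(cos(pi/107) + 1)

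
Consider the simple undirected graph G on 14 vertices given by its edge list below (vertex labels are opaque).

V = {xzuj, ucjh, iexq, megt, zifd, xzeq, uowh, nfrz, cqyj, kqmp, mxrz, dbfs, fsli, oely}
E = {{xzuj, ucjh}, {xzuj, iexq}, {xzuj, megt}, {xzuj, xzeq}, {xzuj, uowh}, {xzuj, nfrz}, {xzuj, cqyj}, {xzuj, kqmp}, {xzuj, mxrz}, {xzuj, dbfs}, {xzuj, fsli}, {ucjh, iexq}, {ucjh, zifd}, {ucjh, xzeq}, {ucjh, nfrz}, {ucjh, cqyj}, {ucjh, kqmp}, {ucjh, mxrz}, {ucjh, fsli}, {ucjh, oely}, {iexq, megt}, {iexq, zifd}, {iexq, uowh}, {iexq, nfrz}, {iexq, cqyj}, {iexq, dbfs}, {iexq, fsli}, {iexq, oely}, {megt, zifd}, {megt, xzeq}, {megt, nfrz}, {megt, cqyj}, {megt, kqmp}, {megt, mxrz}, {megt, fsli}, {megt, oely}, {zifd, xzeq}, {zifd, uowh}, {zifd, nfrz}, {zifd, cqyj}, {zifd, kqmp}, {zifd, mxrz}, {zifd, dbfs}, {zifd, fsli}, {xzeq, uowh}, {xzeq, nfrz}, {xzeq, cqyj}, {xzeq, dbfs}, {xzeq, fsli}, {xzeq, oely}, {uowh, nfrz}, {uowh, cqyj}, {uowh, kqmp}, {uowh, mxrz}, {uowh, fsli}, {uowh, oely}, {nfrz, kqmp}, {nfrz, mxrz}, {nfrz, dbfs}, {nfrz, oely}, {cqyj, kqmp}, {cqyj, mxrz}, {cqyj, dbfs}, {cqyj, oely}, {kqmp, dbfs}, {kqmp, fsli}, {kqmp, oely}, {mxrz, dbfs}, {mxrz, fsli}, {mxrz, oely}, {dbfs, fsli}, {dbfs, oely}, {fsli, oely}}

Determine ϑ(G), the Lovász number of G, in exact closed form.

Vertex cqyj has 11 neighbors: xzuj, ucjh, iexq, megt, zifd, xzeq, uowh, kqmp, mxrz, dbfs, oely.
Vertex uowh has 10 neighbors: xzuj, iexq, zifd, xzeq, nfrz, cqyj, kqmp, mxrz, fsli, oely.
deg(dbfs) = 10; N(dbfs) = {xzuj, iexq, zifd, xzeq, nfrz, cqyj, kqmp, mxrz, fsli, oely}.
Vertex iexq has 10 neighbors: xzuj, ucjh, megt, zifd, uowh, nfrz, cqyj, dbfs, fsli, oely.
G = K_{4,4,3,3}: α = 4 = χ(Ḡ), so ϑ = 4.
= 4.000000000… (decimal).
Check 4 ≤ 4 ≤ 4: collapsed.

4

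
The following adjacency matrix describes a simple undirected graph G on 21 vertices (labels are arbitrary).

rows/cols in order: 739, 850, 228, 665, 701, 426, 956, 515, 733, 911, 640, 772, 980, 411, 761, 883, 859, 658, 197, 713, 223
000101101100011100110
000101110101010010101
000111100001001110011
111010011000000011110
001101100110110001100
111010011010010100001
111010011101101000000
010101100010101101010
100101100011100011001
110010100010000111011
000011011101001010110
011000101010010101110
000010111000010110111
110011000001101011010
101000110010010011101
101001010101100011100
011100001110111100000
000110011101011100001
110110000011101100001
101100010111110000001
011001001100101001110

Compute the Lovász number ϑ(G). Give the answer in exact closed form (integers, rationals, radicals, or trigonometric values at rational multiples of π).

6

deg(701) = 10; N(701) = {228, 665, 426, 956, 911, 640, 980, 411, 658, 197}.
N(665) = {739, 850, 228, 701, 515, 733, 859, 658, 197, 713}, |N(665)| = 10.
deg(713) = 10; N(713) = {739, 228, 665, 515, 911, 640, 772, 980, 411, 223}.
deg(850) = 10; N(850) = {665, 426, 956, 515, 911, 772, 411, 859, 197, 223}.
Regular of degree 10 on 21 vertices: Kneser K(7,2) on C(7,2)=21 vertices.
spec(A) ≈ [10.0, 1.0, -4.0] (distinct, 5 d.p.).
With N=21: ϑ(G) = 21·(-1*(-4))/(10−(-4)) = 6.
Numerically 6.00000000.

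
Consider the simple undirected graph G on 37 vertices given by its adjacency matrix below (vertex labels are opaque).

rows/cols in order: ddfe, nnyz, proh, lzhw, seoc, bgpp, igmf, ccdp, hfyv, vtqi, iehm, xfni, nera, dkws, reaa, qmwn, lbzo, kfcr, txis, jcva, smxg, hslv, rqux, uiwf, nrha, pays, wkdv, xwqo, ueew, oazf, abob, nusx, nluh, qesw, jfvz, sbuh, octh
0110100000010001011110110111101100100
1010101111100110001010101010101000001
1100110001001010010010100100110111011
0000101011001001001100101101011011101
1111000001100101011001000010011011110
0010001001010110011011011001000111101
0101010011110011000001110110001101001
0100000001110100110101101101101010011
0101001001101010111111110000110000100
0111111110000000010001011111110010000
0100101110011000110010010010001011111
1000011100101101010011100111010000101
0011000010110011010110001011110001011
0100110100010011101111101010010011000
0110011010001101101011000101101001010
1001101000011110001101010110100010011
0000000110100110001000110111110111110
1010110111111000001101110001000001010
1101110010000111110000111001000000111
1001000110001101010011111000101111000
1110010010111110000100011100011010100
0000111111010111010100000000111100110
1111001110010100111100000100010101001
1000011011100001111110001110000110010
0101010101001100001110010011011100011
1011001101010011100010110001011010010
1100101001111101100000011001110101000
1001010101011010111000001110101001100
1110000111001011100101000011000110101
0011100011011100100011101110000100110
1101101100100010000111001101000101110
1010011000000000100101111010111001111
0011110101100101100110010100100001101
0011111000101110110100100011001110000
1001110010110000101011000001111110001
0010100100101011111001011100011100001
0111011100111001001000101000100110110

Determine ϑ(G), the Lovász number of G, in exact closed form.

deg(nnyz) = 18; N(nnyz) = {ddfe, proh, seoc, igmf, ccdp, hfyv, vtqi, iehm, dkws, reaa, txis, smxg, rqux, nrha, wkdv, ueew, abob, octh}.
deg(smxg) = 18; N(smxg) = {ddfe, nnyz, proh, bgpp, hfyv, iehm, xfni, nera, dkws, reaa, jcva, uiwf, nrha, pays, oazf, abob, nluh, jfvz}.
N(pays) = {ddfe, proh, lzhw, igmf, ccdp, vtqi, xfni, reaa, qmwn, lbzo, smxg, rqux, uiwf, xwqo, oazf, abob, nluh, sbuh}, |N(pays)| = 18.
N(vtqi) = {nnyz, proh, lzhw, seoc, bgpp, igmf, ccdp, hfyv, kfcr, hslv, uiwf, nrha, pays, wkdv, xwqo, ueew, oazf, nluh}, |N(vtqi)| = 18.
Regular of degree 18 on 37 vertices: SR(37,18,8,9) — a Paley graph.
A has 3 distinct eigenvalues ≈ [18.0, 2.54138, -3.54138].
Lovász: ϑ = −37(-sqrt(37)/2 - 1/2)/(18+-(-sqrt(37)/2 - 1/2)) = sqrt(37).
ϑ(G) ≈ 6.082763.

sqrt(37)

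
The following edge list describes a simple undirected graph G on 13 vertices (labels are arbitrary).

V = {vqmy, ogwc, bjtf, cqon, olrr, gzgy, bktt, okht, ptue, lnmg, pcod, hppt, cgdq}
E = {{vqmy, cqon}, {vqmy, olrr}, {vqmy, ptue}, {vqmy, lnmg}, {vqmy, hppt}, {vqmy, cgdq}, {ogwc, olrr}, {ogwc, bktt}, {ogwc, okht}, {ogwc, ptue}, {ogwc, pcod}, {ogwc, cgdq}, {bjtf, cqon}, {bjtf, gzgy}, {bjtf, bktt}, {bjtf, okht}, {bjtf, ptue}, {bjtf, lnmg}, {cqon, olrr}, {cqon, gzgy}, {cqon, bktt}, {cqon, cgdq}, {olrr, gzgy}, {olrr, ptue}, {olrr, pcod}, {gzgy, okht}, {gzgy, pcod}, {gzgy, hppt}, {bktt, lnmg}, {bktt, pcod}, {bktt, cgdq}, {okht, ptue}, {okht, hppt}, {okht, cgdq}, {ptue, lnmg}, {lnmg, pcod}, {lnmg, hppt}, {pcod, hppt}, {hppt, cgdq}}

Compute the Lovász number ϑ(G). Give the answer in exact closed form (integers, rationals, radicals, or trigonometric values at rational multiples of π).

deg(pcod) = 6; N(pcod) = {ogwc, olrr, gzgy, bktt, lnmg, hppt}.
N(cgdq) = {vqmy, ogwc, cqon, bktt, okht, hppt}, |N(cgdq)| = 6.
N(bjtf) = {cqon, gzgy, bktt, okht, ptue, lnmg}, |N(bjtf)| = 6.
N(hppt) = {vqmy, gzgy, okht, lnmg, pcod, cgdq}, |N(hppt)| = 6.
6-regular, N=13; SR(13,6,2,3) — a Paley graph.
spec(A) ≈ [6.0, 1.3028, -2.3028] (distinct, 4 d.p.).
With N=13: ϑ(G) = 13·(-(-sqrt(13)/2 - 1/2))/(6−(-sqrt(13)/2 - 1/2)) = sqrt(13).
Numerically 3.60555128.

sqrt(13)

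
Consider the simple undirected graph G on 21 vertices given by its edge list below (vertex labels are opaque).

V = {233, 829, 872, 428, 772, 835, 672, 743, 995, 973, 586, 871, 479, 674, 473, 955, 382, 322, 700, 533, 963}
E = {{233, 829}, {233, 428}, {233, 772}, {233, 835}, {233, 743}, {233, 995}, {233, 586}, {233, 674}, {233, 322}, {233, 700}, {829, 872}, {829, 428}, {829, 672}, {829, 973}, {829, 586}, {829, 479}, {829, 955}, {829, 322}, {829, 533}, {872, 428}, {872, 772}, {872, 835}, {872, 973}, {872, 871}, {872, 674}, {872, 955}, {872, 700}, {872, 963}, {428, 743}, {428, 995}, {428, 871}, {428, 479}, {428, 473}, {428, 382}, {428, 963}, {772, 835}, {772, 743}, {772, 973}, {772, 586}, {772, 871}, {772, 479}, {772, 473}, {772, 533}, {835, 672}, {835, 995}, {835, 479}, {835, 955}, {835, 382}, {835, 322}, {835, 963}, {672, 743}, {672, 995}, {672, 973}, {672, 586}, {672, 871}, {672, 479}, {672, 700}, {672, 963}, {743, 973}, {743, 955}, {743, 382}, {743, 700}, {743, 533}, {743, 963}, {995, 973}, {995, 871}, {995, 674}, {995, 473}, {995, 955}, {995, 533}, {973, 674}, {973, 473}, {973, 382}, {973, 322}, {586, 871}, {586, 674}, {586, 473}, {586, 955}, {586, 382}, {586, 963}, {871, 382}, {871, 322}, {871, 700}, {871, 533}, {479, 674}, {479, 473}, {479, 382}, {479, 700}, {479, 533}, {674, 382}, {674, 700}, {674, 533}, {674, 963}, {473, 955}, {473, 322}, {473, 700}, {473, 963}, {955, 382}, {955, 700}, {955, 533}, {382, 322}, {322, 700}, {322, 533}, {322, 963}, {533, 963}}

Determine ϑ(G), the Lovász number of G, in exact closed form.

6

deg(743) = 10; N(743) = {233, 428, 772, 672, 973, 955, 382, 700, 533, 963}.
Vertex 322 has 10 neighbors: 233, 829, 835, 973, 871, 473, 382, 700, 533, 963.
N(995) = {233, 428, 835, 672, 973, 871, 674, 473, 955, 533}, |N(995)| = 10.
Vertex 428 has 10 neighbors: 233, 829, 872, 743, 995, 871, 479, 473, 382, 963.
Every vertex has degree 10 (N=21); Kneser K(7,2) on C(7,2)=21 vertices.
Distinct eigenvalues (to 6 d.p.): [10.0, 1.0, -4.0].
−21·(-4) / ((10)−(-4)) = 6 = ϑ(G).
≈ 6.0000000 (to 7 d.p.).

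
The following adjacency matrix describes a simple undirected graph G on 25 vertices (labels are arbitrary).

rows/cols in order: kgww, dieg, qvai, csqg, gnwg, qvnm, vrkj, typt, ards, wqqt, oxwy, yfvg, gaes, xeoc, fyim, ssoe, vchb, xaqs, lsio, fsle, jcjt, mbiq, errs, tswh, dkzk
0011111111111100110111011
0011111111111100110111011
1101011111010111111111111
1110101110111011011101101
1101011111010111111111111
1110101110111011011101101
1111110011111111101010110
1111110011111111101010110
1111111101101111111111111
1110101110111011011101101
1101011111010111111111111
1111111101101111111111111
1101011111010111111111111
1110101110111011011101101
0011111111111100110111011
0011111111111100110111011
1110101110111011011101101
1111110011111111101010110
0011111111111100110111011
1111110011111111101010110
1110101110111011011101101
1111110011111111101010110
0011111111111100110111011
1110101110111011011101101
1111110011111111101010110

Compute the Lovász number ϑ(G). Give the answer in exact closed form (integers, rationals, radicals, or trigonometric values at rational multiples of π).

7

N(fsle) = {kgww, dieg, qvai, csqg, gnwg, qvnm, ards, wqqt, oxwy, yfvg, gaes, xeoc, fyim, ssoe, vchb, lsio, jcjt, errs, tswh}, |N(fsle)| = 19.
deg(wqqt) = 18; N(wqqt) = {kgww, dieg, qvai, gnwg, vrkj, typt, ards, oxwy, yfvg, gaes, fyim, ssoe, xaqs, lsio, fsle, mbiq, errs, dkzk}.
deg(csqg) = 18; N(csqg) = {kgww, dieg, qvai, gnwg, vrkj, typt, ards, oxwy, yfvg, gaes, fyim, ssoe, xaqs, lsio, fsle, mbiq, errs, dkzk}.
Vertex mbiq has 19 neighbors: kgww, dieg, qvai, csqg, gnwg, qvnm, ards, wqqt, oxwy, yfvg, gaes, xeoc, fyim, ssoe, vchb, lsio, jcjt, errs, tswh.
K_{7,6,6,4,2} (perfect); ϑ(G) = α(G) = max{7,6,6,4,2} = 7.
Numerically 7.00000.
α=7, χ(Ḡ)=7; ϑ=7 lies between (collapsed).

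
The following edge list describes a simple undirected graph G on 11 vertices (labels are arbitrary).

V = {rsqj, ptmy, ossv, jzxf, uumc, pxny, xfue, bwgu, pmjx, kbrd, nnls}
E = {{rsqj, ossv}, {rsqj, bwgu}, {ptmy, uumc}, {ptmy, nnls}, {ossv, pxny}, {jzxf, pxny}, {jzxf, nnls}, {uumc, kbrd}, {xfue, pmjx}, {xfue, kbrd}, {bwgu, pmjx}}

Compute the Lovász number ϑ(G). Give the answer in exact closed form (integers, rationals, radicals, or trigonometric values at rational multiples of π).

deg(kbrd) = 2; N(kbrd) = {uumc, xfue}.
Vertex pxny has 2 neighbors: ossv, jzxf.
Vertex ossv has 2 neighbors: rsqj, pxny.
deg(jzxf) = 2; N(jzxf) = {pxny, nnls}.
G on 11 vertices is 2-regular; connected 2-regular on 11 ⇒ C_{11}.
The 6 distinct eigenvalues: [2.0, 1.682507, 0.83083, -0.28463, -1.309721, -1.918986].
Lovász (edge-transitive): ϑ = −11·(-2*cos(pi/11))/((2)−(-2*cos(pi/11))) = 11*cos(pi/11)/(cos(pi/11) + 1).
ϑ(G) ≈ 5.38630291.
Check 5 ≤ 11*cos(pi/11)/(cos(pi/11) + 1) ≤ 6: both strict.

11*cos(pi/11)/(cos(pi/11) + 1)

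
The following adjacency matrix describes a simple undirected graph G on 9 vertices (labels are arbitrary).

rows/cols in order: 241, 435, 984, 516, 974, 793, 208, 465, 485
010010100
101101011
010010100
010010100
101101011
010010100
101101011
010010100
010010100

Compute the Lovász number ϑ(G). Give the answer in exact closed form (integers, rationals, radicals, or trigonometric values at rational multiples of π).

6

Vertex 485 has 3 neighbors: 435, 974, 208.
N(516) = {435, 974, 208}, |N(516)| = 3.
Vertex 435 has 6 neighbors: 241, 984, 516, 793, 465, 485.
deg(793) = 3; N(793) = {435, 974, 208}.
K_{6,3} (perfect); ϑ(G) = α(G) = max{6,3} = 6.
≈ 6.0000000 (to 7 d.p.).
Lovász sandwich 6 ≤ 6 ≤ 6: collapsed.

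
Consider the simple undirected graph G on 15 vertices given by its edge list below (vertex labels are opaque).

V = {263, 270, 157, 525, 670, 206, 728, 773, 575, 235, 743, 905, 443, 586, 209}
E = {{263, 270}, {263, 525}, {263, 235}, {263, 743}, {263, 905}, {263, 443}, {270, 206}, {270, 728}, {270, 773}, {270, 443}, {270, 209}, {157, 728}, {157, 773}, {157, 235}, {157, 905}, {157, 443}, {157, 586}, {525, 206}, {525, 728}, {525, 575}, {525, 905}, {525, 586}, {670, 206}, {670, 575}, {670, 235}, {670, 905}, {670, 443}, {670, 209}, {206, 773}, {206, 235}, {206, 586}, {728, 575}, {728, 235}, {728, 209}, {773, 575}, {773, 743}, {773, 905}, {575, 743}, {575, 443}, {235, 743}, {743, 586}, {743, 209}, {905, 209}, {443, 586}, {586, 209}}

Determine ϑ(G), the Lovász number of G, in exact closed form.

deg(525) = 6; N(525) = {263, 206, 728, 575, 905, 586}.
deg(743) = 6; N(743) = {263, 773, 575, 235, 586, 209}.
deg(670) = 6; N(670) = {206, 575, 235, 905, 443, 209}.
deg(728) = 6; N(728) = {270, 157, 525, 575, 235, 209}.
G on 15 vertices is 6-regular; Kneser-type, 2-subsets of [6].
A has 3 distinct eigenvalues ≈ [6.0, 1.0, -3.0].
−15·(-3) / ((6)−(-3)) = 5 = ϑ(G).
ϑ(G) ≈ 5.00000000.

5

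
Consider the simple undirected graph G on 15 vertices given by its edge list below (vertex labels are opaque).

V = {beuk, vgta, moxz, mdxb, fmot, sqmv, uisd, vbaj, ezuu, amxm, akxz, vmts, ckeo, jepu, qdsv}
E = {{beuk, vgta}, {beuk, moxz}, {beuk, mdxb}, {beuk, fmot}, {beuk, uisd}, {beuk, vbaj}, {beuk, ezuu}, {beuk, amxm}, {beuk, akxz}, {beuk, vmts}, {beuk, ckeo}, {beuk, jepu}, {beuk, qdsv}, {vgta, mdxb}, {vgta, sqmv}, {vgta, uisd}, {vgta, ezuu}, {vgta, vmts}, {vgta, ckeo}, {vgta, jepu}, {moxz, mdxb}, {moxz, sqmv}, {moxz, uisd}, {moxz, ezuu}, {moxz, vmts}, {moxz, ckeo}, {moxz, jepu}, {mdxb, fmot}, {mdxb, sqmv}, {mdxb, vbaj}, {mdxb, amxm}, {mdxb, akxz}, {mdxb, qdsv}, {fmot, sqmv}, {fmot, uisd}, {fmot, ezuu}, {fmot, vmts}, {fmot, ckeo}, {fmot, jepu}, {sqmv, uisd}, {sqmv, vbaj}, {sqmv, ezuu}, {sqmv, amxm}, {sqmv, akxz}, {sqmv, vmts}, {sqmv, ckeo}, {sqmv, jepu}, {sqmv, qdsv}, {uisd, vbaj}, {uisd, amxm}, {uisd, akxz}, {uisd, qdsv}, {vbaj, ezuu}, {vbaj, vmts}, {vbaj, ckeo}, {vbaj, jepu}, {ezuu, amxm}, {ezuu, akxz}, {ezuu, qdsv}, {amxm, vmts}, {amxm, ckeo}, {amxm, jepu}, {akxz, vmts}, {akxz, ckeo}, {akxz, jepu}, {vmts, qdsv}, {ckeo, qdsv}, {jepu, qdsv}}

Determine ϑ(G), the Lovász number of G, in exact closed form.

7

deg(akxz) = 8; N(akxz) = {beuk, mdxb, sqmv, uisd, ezuu, vmts, ckeo, jepu}.
deg(moxz) = 8; N(moxz) = {beuk, mdxb, sqmv, uisd, ezuu, vmts, ckeo, jepu}.
Vertex qdsv has 8 neighbors: beuk, mdxb, sqmv, uisd, ezuu, vmts, ckeo, jepu.
N(amxm) = {beuk, mdxb, sqmv, uisd, ezuu, vmts, ckeo, jepu}, |N(amxm)| = 8.
Complete multipartite on [7, 6, 2]: sandwich collapses at ϑ=7.
≈ 7.0000000 (to 7 d.p.).
Lovász sandwich 7 ≤ 7 ≤ 7: collapsed.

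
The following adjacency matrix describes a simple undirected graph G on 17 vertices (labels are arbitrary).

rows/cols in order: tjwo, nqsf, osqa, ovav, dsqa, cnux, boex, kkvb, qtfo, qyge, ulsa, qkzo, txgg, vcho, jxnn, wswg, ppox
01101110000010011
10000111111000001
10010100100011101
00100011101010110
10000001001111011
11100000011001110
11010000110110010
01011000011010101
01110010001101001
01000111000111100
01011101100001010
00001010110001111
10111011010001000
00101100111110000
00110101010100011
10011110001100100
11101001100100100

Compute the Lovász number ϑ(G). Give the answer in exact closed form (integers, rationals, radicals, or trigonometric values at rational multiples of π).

sqrt(17)

N(osqa) = {tjwo, ovav, cnux, qtfo, txgg, vcho, jxnn, ppox}, |N(osqa)| = 8.
N(cnux) = {tjwo, nqsf, osqa, qyge, ulsa, vcho, jxnn, wswg}, |N(cnux)| = 8.
Vertex tjwo has 8 neighbors: nqsf, osqa, dsqa, cnux, boex, txgg, wswg, ppox.
deg(wswg) = 8; N(wswg) = {tjwo, ovav, dsqa, cnux, boex, ulsa, qkzo, jxnn}.
G on 17 vertices is 8-regular; strongly regular (17,8,3,4).
Distinct eigenvalues (to 4 d.p.): [8.0, 1.5616, -2.5616].
With N=17: ϑ(G) = 17·(-(-sqrt(17)/2 - 1/2))/(8−(-sqrt(17)/2 - 1/2)) = sqrt(17).
Numerically 4.12310563.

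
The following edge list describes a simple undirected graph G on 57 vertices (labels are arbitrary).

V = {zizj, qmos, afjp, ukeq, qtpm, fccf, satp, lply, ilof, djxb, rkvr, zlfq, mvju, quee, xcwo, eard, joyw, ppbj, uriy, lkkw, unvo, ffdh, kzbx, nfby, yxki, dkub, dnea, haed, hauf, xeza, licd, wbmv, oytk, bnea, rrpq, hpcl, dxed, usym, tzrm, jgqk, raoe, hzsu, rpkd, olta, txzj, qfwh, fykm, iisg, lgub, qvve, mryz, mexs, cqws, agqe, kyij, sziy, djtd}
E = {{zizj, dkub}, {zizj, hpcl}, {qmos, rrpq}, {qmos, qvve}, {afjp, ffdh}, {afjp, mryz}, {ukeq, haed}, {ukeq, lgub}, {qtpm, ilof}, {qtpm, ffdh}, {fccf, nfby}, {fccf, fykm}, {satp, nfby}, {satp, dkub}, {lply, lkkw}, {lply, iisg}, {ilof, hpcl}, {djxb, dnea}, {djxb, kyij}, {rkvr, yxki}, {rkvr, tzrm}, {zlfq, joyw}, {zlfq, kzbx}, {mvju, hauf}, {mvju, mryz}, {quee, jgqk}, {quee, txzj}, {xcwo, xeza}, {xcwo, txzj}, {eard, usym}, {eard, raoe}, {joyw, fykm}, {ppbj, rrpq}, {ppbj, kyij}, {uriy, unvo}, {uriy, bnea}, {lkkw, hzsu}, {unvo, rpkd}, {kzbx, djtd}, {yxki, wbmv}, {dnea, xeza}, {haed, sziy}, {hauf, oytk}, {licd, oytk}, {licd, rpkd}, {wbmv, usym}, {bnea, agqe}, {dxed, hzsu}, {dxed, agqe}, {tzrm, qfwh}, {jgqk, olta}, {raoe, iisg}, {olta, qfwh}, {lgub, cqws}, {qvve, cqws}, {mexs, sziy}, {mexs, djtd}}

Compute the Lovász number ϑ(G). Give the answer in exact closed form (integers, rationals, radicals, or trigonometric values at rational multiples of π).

N(dnea) = {djxb, xeza}, |N(dnea)| = 2.
deg(ukeq) = 2; N(ukeq) = {haed, lgub}.
N(qfwh) = {tzrm, olta}, |N(qfwh)| = 2.
Vertex jgqk has 2 neighbors: quee, olta.
57-vertex 2-regular graph: connected 2-regular on 57 ⇒ C_{57}.
The 29 distinct eigenvalues: [2.0, 1.9879, 1.9516, 1.8916, 1.8087, 1.7038, 1.5783, 1.4336, 1.2714, 1.0939, 0.9031, 0.7013, 0.491, 0.2747, 0.0551, -0.1652, -0.3834, -0.597, -0.8034, -1.0, -1.1845, -1.3546, -1.5082, -1.6436, -1.7589, -1.853, -1.9245, -1.9727, -1.997].
Lovász (edge-transitive): ϑ = −57·(-2*cos(pi/57))/((2)−(-2*cos(pi/57))) = 57*cos(pi/57)/(cos(pi/57) + 1).
Numerically 28.47834517.
Sandwich: α(G)=28 ≤ ϑ(G)=57*cos(pi/57)/(cos(pi/57) + 1) ≤ χ(Ḡ)=29 (both strict).

57*cos(pi/57)/(cos(pi/57) + 1)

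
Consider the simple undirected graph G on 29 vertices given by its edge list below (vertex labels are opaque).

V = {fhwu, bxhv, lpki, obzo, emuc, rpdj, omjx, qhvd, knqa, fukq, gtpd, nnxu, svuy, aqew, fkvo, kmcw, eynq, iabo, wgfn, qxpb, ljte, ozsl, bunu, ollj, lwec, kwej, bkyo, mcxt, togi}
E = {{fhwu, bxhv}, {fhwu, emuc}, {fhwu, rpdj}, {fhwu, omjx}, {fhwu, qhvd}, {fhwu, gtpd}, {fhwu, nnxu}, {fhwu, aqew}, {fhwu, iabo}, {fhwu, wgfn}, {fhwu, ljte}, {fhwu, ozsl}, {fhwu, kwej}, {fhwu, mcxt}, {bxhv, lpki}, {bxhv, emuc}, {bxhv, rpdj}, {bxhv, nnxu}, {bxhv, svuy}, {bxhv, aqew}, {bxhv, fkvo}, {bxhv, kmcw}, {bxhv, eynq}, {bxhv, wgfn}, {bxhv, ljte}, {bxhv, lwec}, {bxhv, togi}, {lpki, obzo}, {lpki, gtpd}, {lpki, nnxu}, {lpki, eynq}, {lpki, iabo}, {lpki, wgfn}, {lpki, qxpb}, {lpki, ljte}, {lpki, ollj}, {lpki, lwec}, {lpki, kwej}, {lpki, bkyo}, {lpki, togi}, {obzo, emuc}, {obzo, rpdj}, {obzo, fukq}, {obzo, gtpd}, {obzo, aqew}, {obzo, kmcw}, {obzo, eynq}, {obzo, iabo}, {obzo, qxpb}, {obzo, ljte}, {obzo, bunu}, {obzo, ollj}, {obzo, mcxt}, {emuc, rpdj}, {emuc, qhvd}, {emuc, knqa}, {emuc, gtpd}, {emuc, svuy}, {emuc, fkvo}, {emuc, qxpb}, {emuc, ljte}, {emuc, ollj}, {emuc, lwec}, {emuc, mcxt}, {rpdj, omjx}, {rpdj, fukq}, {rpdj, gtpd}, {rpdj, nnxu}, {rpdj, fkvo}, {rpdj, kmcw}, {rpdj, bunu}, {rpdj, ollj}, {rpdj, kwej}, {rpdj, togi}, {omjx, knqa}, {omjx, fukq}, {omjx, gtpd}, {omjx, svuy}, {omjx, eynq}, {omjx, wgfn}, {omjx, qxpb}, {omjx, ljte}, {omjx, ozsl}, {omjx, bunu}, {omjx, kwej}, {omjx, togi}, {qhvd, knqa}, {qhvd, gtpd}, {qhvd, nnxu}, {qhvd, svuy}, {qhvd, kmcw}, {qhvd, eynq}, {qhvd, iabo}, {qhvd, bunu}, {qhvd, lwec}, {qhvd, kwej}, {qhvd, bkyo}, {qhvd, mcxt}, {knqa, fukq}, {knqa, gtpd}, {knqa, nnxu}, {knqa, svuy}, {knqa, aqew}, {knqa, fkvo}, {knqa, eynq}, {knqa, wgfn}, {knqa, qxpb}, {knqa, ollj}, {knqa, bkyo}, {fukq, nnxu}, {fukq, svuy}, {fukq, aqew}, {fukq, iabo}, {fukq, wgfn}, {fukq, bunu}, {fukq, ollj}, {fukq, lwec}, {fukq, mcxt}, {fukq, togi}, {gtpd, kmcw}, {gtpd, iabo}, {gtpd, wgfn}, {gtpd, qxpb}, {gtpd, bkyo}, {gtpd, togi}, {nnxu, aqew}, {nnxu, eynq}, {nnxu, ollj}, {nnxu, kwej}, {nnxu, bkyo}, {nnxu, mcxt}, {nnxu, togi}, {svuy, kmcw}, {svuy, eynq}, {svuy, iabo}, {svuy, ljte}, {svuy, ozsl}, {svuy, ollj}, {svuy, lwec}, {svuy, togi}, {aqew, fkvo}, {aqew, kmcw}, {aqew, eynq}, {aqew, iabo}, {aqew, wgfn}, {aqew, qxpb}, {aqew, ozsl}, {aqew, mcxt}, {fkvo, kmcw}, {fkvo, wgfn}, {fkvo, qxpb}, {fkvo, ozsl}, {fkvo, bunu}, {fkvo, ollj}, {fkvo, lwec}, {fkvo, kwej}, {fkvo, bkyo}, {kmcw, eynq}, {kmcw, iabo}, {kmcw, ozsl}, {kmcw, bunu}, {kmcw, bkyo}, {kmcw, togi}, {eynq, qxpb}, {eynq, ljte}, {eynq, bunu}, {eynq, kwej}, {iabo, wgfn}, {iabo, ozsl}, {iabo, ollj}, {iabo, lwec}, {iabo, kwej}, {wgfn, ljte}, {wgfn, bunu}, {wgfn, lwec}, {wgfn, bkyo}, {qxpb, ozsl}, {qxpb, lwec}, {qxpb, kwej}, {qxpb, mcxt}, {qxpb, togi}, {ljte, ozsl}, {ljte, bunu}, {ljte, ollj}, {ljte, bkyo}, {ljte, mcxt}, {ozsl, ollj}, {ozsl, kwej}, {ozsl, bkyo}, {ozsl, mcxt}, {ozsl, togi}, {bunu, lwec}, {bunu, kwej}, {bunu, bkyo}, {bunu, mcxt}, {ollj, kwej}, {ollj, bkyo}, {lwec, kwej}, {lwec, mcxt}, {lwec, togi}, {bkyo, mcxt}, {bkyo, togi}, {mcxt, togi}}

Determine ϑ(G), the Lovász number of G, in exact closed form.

N(ljte) = {fhwu, bxhv, lpki, obzo, emuc, omjx, svuy, eynq, wgfn, ozsl, bunu, ollj, bkyo, mcxt}, |N(ljte)| = 14.
N(iabo) = {fhwu, lpki, obzo, qhvd, fukq, gtpd, svuy, aqew, kmcw, wgfn, ozsl, ollj, lwec, kwej}, |N(iabo)| = 14.
deg(rpdj) = 14; N(rpdj) = {fhwu, bxhv, obzo, emuc, omjx, fukq, gtpd, nnxu, fkvo, kmcw, bunu, ollj, kwej, togi}.
deg(qxpb) = 14; N(qxpb) = {lpki, obzo, emuc, omjx, knqa, gtpd, aqew, fkvo, eynq, ozsl, lwec, kwej, mcxt, togi}.
G on 29 vertices is 14-regular; Paley(29): SR with (k,λ,μ)=(14,6,7).
A has 3 distinct eigenvalues ≈ [14.0, 2.1926, -3.1926].
Lovász (edge-transitive): ϑ = −29·(-sqrt(29)/2 - 1/2)/((14)−(-sqrt(29)/2 - 1/2)) = sqrt(29).
Numerically 5.38516.

sqrt(29)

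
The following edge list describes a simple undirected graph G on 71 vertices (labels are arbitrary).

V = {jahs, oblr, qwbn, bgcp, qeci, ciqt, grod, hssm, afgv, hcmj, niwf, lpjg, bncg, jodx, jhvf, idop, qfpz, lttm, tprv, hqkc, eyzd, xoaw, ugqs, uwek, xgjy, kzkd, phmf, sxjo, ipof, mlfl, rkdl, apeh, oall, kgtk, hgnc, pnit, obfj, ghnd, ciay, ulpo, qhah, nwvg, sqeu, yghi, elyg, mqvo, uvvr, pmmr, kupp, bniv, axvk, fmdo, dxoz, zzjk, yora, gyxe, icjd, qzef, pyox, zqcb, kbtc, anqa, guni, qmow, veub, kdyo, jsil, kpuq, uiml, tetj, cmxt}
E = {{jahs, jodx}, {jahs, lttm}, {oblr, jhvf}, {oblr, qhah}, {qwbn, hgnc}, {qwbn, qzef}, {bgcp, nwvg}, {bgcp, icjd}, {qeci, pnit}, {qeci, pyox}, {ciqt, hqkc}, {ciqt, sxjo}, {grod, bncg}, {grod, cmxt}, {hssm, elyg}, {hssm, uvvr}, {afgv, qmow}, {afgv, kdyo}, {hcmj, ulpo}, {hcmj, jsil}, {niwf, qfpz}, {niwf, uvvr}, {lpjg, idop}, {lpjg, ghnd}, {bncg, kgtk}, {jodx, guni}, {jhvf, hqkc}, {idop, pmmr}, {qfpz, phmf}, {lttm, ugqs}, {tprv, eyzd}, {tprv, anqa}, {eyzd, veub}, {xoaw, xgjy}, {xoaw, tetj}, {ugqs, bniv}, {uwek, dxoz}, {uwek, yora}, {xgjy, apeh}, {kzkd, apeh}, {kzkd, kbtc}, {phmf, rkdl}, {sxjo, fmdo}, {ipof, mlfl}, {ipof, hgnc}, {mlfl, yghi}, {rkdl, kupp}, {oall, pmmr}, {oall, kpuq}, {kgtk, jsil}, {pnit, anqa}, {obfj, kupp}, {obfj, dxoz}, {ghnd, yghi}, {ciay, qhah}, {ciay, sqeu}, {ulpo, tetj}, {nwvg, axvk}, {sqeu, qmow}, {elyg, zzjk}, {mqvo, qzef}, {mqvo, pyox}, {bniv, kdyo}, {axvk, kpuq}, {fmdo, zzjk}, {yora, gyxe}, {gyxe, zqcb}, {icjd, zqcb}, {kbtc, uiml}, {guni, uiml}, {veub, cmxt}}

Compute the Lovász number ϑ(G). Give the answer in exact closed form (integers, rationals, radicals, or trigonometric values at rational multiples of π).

N(nwvg) = {bgcp, axvk}, |N(nwvg)| = 2.
N(afgv) = {qmow, kdyo}, |N(afgv)| = 2.
Vertex uwek has 2 neighbors: dxoz, yora.
deg(hgnc) = 2; N(hgnc) = {qwbn, ipof}.
Every vertex has degree 2 (N=71); the odd cycle C_{71}.
The 36 distinct eigenvalues: [2.0, 1.992174, 1.968756, 1.92993, 1.876, 1.807387, 1.724629, 1.628374, 1.519374, 1.398483, 1.266648, 1.124899, 0.974346, 0.816167, 0.651601, 0.481935, 0.308498, 0.132646, -0.044244, -0.220788, -0.395604, -0.567324, -0.734603, -0.896134, -1.05065, -1.196945, -1.333871, -1.460358, -1.575416, -1.678144, -1.767738, -1.843498, -1.904829, -1.951253, -1.982405, -1.998042].
−71·(-2*cos(pi/71)) / ((2)−(-2*cos(pi/71))) = 71*cos(pi/71)/(cos(pi/71) + 1) = ϑ(G).
ϑ(G) ≈ 35.4826.
α=35, χ(Ḡ)=36; ϑ=71*cos(pi/71)/(cos(pi/71) + 1) lies between (both strict).

71*cos(pi/71)/(cos(pi/71) + 1)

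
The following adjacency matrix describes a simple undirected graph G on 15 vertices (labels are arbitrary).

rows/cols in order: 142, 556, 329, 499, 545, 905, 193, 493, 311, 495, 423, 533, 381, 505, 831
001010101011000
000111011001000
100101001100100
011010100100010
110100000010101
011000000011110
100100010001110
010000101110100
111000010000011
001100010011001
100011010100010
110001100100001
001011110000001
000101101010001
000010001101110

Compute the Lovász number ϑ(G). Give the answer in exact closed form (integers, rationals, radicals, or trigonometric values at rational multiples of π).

Vertex 533 has 6 neighbors: 142, 556, 905, 193, 495, 831.
N(423) = {142, 545, 905, 493, 495, 505}, |N(423)| = 6.
deg(493) = 6; N(493) = {556, 193, 311, 495, 423, 381}.
Vertex 495 has 6 neighbors: 329, 499, 493, 423, 533, 831.
Every vertex has degree 6 (N=15); Kneser-type, 2-subsets of [6].
A has 3 distinct eigenvalues ≈ [6.0, 1.0, -3.0].
λ_max=6, λ_min=-3; ϑ = −15·λ_min/(λ_max−λ_min) = 5.
≈ 5.0000 (to 4 d.p.).

5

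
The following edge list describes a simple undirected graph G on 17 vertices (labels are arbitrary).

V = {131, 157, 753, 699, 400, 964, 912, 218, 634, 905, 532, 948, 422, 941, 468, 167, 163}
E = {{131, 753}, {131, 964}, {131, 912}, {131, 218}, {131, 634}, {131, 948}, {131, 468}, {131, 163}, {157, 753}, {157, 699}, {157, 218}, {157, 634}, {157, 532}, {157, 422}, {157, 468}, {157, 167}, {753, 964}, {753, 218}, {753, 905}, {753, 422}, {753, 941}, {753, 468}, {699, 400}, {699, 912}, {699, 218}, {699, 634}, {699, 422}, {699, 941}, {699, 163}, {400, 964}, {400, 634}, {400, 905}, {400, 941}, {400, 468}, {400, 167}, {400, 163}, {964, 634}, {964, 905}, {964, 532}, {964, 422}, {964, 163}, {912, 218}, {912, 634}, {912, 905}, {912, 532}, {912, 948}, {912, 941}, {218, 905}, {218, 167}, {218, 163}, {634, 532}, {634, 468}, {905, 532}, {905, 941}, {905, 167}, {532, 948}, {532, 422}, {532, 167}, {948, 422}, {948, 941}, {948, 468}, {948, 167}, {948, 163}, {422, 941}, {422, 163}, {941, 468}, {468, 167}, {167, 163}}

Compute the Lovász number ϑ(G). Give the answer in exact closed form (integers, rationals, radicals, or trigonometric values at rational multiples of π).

Vertex 941 has 8 neighbors: 753, 699, 400, 912, 905, 948, 422, 468.
deg(167) = 8; N(167) = {157, 400, 218, 905, 532, 948, 468, 163}.
deg(905) = 8; N(905) = {753, 400, 964, 912, 218, 532, 941, 167}.
N(422) = {157, 753, 699, 964, 532, 948, 941, 163}, |N(422)| = 8.
17-vertex 8-regular graph: SR(17,8,3,4) — a Paley graph.
Distinct eigenvalues (to 6 d.p.): [8.0, 1.561553, -2.561553].
With N=17: ϑ(G) = 17·(-(-sqrt(17)/2 - 1/2))/(8−(-sqrt(17)/2 - 1/2)) = sqrt(17).
≈ 4.1231 (to 4 d.p.).

sqrt(17)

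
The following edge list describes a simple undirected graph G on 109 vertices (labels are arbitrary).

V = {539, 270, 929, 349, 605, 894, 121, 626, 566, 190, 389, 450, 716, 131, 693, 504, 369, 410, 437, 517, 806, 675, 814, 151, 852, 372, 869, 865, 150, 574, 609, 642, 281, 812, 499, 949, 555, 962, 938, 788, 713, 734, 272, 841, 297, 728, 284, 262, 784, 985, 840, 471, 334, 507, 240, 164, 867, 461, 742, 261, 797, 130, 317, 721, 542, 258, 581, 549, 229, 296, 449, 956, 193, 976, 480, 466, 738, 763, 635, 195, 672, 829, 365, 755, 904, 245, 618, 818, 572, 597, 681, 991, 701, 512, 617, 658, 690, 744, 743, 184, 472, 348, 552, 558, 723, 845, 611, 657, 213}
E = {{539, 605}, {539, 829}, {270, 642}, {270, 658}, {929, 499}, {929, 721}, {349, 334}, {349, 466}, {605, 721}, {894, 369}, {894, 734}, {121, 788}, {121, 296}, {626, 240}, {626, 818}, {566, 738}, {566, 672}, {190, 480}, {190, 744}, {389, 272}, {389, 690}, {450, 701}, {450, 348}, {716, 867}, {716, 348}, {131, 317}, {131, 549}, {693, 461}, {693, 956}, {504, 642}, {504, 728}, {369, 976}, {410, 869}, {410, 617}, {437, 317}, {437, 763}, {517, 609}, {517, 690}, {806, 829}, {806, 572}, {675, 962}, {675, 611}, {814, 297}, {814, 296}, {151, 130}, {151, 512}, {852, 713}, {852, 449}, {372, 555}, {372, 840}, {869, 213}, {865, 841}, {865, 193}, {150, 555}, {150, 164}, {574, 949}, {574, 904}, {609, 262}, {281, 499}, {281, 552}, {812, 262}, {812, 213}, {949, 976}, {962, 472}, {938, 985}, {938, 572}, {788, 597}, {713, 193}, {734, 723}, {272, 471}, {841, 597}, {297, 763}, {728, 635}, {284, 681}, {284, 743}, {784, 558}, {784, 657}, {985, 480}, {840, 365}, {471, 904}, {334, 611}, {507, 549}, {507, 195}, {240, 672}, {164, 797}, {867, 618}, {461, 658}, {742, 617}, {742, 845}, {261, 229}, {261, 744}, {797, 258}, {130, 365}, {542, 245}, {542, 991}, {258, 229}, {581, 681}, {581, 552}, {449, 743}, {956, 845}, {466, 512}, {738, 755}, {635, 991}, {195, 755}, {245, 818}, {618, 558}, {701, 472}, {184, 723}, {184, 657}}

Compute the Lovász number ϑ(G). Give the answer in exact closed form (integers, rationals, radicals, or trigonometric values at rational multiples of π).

109*cos(pi/109)/(cos(pi/109) + 1)

Vertex 317 has 2 neighbors: 131, 437.
deg(841) = 2; N(841) = {865, 597}.
deg(517) = 2; N(517) = {609, 690}.
N(865) = {841, 193}, |N(865)| = 2.
Every vertex has degree 2 (N=109); the odd cycle C_{109}.
The 55 distinct eigenvalues: [2.0, 1.997, 1.987, 1.97, 1.947, 1.918, 1.882, 1.839, 1.791, 1.737, 1.677, 1.611, 1.54, 1.464, 1.383, 1.298, 1.208, 1.114, 1.017, 0.916, 0.812, 0.705, 0.596, 0.485, 0.372, 0.259, 0.144, 0.029, -0.086, -0.201, -0.316, -0.429, -0.541, -0.651, -0.759, -0.864, -0.967, -1.066, -1.162, -1.253, -1.341, -1.424, -1.503, -1.576, -1.645, -1.708, -1.765, -1.816, -1.861, -1.9, -1.933, -1.959, -1.979, -1.993, -1.999].
Lovász: ϑ = −109(-2*cos(pi/109))/(2+-(-1)*2*cos(pi/109)) = 109*cos(pi/109)/(cos(pi/109) + 1).
Numerically 54.488680.
Check 54 ≤ 109*cos(pi/109)/(cos(pi/109) + 1) ≤ 55: both strict.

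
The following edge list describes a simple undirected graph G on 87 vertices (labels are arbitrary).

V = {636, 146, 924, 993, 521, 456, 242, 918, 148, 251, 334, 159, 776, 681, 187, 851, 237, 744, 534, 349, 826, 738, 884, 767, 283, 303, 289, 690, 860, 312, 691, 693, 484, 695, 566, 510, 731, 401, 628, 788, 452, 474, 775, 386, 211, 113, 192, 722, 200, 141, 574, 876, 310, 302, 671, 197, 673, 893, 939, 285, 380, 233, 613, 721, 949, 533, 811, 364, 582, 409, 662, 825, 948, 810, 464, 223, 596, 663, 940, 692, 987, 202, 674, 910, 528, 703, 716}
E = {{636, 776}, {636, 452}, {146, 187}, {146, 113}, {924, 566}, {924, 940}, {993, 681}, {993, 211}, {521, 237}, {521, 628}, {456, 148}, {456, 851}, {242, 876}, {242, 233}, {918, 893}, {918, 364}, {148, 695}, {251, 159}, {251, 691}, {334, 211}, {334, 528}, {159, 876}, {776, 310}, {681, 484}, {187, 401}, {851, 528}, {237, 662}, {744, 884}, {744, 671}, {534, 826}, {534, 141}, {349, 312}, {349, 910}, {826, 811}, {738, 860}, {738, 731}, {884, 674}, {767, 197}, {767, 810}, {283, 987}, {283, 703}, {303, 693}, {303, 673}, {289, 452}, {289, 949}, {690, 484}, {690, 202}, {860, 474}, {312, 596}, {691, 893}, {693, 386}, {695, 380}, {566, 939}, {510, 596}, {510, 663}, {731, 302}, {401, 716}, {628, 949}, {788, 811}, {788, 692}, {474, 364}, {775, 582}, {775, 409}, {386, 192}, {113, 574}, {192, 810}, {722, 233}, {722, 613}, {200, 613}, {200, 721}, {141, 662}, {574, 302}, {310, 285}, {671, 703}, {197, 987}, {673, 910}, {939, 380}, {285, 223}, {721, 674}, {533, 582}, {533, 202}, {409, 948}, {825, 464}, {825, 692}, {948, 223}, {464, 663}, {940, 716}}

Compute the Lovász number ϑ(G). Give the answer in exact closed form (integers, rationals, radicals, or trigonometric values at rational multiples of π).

N(662) = {237, 141}, |N(662)| = 2.
Vertex 628 has 2 neighbors: 521, 949.
deg(671) = 2; N(671) = {744, 703}.
Vertex 533 has 2 neighbors: 582, 202.
87-vertex 2-regular graph: a single 87-cycle (edge-transitive).
A has 44 distinct eigenvalues ≈ [2.0, 1.994786, 1.979173, 1.953241, 1.917126, 1.871016, 1.815151, 1.749823, 1.675372, 1.592186, 1.5007, 1.401389, 1.294773, 1.181406, 1.061879, 0.936817, 0.80687, 0.672717, 0.535057, 0.394607, 0.252099, 0.108278, -0.036108, -0.180306, -0.323564, -0.465135, -0.604281, -0.740276, -0.872412, -1.0, -1.122374, -1.238897, -1.34896, -1.451991, -1.547452, -1.634845, -1.713714, -1.78365, -1.844286, -1.895306, -1.936446, -1.96749, -1.988276, -1.998696].
With N=87: ϑ(G) = 87·(-(-1)*2*cos(pi/87))/(2−(-2*cos(pi/87))) = 87*cos(pi/87)/(cos(pi/87) + 1).
≈ 43.485816452 (to 9 d.p.).
Sandwich: α(G)=43 ≤ ϑ(G)=87*cos(pi/87)/(cos(pi/87) + 1) ≤ χ(Ḡ)=44 (both strict).

87*cos(pi/87)/(cos(pi/87) + 1)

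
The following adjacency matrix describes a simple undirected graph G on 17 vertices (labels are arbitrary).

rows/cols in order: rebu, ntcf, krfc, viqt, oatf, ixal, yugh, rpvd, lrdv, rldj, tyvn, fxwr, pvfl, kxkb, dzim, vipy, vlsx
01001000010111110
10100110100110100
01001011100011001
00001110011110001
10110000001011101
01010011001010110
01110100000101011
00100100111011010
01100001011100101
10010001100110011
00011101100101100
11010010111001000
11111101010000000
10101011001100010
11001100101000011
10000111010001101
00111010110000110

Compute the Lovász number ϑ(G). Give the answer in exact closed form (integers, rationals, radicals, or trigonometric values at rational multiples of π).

N(tyvn) = {viqt, oatf, ixal, rpvd, lrdv, fxwr, kxkb, dzim}, |N(tyvn)| = 8.
N(kxkb) = {rebu, krfc, oatf, yugh, rpvd, tyvn, fxwr, vipy}, |N(kxkb)| = 8.
deg(yugh) = 8; N(yugh) = {ntcf, krfc, viqt, ixal, fxwr, kxkb, vipy, vlsx}.
N(rebu) = {ntcf, oatf, rldj, fxwr, pvfl, kxkb, dzim, vipy}, |N(rebu)| = 8.
17-vertex 8-regular graph: SR(17,8,3,4) — a Paley graph.
Distinct eigenvalues (to 4 d.p.): [8.0, 1.5616, -2.5616].
λ_max=8, λ_min=-sqrt(17)/2 - 1/2; ϑ = −17·λ_min/(λ_max−λ_min) = sqrt(17).
≈ 4.123106 (to 6 d.p.).

sqrt(17)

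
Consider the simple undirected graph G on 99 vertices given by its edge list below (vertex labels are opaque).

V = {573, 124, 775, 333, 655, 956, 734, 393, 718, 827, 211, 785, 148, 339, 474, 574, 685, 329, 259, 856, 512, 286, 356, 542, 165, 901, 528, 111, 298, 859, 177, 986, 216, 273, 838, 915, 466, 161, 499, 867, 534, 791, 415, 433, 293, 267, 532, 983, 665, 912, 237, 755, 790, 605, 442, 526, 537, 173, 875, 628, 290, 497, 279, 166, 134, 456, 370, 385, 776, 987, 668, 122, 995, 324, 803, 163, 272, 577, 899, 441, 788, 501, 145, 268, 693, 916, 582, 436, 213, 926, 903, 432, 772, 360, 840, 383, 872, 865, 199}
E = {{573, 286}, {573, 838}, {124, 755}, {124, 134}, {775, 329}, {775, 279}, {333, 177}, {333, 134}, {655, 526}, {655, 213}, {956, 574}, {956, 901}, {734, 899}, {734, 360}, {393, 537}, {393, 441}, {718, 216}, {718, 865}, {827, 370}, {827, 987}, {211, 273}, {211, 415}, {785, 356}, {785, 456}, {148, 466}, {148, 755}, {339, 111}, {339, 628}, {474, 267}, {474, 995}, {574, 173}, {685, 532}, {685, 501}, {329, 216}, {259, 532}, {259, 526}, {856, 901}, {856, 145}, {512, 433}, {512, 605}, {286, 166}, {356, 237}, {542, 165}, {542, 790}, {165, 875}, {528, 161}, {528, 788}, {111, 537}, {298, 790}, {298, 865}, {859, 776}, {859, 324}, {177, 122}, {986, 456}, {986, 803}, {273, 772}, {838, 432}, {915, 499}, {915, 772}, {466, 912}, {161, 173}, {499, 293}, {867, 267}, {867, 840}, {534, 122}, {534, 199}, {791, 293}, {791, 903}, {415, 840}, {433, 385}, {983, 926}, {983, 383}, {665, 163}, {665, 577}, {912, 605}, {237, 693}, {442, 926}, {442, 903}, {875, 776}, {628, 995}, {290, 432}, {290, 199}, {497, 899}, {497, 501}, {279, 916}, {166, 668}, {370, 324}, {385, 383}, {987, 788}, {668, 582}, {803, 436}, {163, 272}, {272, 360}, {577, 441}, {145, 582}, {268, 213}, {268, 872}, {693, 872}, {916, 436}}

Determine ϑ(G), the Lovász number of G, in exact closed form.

deg(148) = 2; N(148) = {466, 755}.
deg(385) = 2; N(385) = {433, 383}.
deg(293) = 2; N(293) = {499, 791}.
deg(329) = 2; N(329) = {775, 216}.
deg(v) = 2 for all v (|V|=99); a single 99-cycle (edge-transitive).
Distinct eigenvalues (to 6 d.p.): [2.0, 1.995973, 1.98391, 1.963857, 1.935897, 1.900142, 1.856736, 1.805853, 1.747699, 1.682507, 1.610541, 1.532089, 1.447468, 1.357019, 1.261105, 1.160114, 1.054451, 0.944542, 0.83083, 0.713772, 0.593841, 0.471518, 0.347296, 0.221676, 0.095164, -0.031732, -0.1585, -0.28463, -0.409613, -0.532948, -0.654136, -0.77269, -0.888133, -1.0, -1.10784, -1.211219, -1.309721, -1.40295, -1.490529, -1.572106, -1.647353, -1.715967, -1.777671, -1.832217, -1.879385, -1.918986, -1.95086, -1.974878, -1.990944, -1.998993].
With N=99: ϑ(G) = 99·(-(-1)*2*cos(pi/99))/(2−(-2*cos(pi/99))) = 99*cos(pi/99)/(cos(pi/99) + 1).
Numerically 49.487536287.
Sandwich: α(G)=49 ≤ ϑ(G)=99*cos(pi/99)/(cos(pi/99) + 1) ≤ χ(Ḡ)=50 (both strict).

99*cos(pi/99)/(cos(pi/99) + 1)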